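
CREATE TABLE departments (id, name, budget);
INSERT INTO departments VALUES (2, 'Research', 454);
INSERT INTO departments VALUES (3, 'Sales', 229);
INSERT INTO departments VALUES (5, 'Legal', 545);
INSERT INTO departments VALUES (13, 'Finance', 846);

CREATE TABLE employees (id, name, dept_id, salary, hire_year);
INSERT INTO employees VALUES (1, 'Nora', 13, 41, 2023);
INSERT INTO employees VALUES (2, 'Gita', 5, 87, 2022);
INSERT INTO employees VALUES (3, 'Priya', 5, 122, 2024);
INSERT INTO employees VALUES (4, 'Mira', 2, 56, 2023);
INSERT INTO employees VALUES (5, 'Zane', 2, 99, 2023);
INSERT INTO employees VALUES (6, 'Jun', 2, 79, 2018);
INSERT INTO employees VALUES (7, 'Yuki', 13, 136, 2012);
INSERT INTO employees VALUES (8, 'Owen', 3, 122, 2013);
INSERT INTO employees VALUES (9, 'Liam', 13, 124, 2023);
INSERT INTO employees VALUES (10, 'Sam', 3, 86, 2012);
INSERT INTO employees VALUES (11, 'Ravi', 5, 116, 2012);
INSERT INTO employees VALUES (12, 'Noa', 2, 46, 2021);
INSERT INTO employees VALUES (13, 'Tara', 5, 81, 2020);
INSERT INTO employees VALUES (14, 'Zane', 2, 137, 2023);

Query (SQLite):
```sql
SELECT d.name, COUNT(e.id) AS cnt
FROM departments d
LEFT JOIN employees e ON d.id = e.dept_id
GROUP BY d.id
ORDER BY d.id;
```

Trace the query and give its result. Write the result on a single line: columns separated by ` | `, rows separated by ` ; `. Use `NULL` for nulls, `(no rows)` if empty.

LEFT JOIN keeps every departments row; unmatched ones get NULL for employees columns.
Group by departments.id and compute COUNT(e.id). COUNT(col) of an all-NULL group is 0.
  2: ids {4, 5, 6, 12, 14} → COUNT(e.id)=5
  3: ids {8, 10} → COUNT(e.id)=2
  5: ids {2, 3, 11, 13} → COUNT(e.id)=4
  13: ids {1, 7, 9} → COUNT(e.id)=3

Research | 5 ; Sales | 2 ; Legal | 4 ; Finance | 3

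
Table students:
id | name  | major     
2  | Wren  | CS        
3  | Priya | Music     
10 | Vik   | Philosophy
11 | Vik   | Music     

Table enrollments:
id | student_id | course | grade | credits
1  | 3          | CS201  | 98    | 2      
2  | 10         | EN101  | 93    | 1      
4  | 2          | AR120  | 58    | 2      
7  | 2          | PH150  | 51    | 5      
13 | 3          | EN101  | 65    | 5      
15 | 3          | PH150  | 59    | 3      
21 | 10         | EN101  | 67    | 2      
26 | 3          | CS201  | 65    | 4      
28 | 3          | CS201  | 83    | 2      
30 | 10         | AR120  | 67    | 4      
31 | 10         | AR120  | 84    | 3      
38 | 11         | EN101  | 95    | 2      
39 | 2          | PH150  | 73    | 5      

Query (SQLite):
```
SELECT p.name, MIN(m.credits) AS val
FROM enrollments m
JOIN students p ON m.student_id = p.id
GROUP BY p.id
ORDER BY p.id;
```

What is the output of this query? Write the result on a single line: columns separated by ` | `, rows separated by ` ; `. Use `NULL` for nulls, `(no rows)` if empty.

Wren | 2 ; Priya | 2 ; Vik | 1 ; Vik | 2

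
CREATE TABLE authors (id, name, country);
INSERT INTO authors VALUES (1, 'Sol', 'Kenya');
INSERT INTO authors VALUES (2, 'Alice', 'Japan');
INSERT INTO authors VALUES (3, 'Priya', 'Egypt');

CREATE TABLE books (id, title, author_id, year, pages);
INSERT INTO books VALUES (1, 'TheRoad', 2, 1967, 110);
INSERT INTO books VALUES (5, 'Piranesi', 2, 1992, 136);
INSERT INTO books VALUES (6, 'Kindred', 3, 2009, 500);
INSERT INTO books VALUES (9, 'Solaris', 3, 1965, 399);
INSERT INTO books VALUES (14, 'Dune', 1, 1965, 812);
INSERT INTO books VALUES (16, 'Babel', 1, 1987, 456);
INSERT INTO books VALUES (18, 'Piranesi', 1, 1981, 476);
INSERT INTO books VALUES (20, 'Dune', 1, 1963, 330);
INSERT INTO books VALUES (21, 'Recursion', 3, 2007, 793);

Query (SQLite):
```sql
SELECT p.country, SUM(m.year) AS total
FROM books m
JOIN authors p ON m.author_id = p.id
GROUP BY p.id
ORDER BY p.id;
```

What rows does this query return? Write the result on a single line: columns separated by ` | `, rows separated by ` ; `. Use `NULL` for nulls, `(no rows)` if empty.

Kenya | 7896 ; Japan | 3959 ; Egypt | 5981

Join each books row to its authors via author_id.
Group joined rows by authors.id; compute SUM(m.year) per group.
  1: ids {14, 16, 18, 20} → SUM(m.year)=7896
  2: ids {1, 5} → SUM(m.year)=3959
  3: ids {6, 9, 21} → SUM(m.year)=5981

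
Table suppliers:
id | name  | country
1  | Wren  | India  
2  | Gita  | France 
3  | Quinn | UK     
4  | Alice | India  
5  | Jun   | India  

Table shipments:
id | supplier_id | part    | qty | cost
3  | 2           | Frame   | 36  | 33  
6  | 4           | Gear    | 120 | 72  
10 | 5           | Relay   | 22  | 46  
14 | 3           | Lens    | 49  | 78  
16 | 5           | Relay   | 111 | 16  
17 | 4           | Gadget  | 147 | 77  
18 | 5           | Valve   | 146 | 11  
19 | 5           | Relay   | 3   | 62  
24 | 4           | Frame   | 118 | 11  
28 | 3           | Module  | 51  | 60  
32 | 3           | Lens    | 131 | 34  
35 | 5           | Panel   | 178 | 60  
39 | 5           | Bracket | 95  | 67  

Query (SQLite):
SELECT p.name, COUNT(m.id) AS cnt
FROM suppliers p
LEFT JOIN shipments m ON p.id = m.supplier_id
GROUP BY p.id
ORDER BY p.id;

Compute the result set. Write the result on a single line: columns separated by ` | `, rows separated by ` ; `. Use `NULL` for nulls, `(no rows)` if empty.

LEFT JOIN keeps every suppliers row; unmatched ones get NULL for shipments columns.
Group by suppliers.id and compute COUNT(m.id). COUNT(col) of an all-NULL group is 0.
  1: ids {—} → COUNT(m.id)=0
  2: ids {3} → COUNT(m.id)=1
  3: ids {14, 28, 32} → COUNT(m.id)=3
  4: ids {6, 17, 24} → COUNT(m.id)=3
  5: ids {10, 16, 18, 19, 35, 39} → COUNT(m.id)=6

Wren | 0 ; Gita | 1 ; Quinn | 3 ; Alice | 3 ; Jun | 6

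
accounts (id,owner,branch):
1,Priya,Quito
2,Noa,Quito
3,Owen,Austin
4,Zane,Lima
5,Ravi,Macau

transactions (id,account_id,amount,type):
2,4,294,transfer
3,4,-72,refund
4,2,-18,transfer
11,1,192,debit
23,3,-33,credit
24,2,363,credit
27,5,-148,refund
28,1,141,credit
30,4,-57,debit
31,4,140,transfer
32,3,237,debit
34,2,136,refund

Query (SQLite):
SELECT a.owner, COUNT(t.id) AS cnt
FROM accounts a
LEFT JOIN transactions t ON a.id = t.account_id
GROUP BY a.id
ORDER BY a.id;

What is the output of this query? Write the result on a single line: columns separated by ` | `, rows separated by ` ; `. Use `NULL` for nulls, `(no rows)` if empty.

Priya | 2 ; Noa | 3 ; Owen | 2 ; Zane | 4 ; Ravi | 1

LEFT JOIN keeps every accounts row; unmatched ones get NULL for transactions columns.
Group by accounts.id and compute COUNT(t.id). COUNT(col) of an all-NULL group is 0.
  1: ids {11, 28} → COUNT(t.id)=2
  2: ids {4, 24, 34} → COUNT(t.id)=3
  3: ids {23, 32} → COUNT(t.id)=2
  4: ids {2, 3, 30, 31} → COUNT(t.id)=4
  5: ids {27} → COUNT(t.id)=1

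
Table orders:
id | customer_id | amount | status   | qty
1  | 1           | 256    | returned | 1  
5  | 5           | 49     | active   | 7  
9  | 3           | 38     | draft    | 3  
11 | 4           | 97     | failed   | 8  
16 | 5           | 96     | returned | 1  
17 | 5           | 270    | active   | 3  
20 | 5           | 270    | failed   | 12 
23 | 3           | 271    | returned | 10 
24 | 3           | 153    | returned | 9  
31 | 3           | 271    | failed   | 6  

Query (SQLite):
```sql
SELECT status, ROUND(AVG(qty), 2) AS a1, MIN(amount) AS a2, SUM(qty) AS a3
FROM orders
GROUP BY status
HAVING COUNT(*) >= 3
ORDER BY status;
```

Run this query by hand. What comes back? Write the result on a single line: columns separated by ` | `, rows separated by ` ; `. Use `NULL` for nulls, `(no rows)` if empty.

failed | 8.67 | 97 | 26 ; returned | 5.25 | 96 | 21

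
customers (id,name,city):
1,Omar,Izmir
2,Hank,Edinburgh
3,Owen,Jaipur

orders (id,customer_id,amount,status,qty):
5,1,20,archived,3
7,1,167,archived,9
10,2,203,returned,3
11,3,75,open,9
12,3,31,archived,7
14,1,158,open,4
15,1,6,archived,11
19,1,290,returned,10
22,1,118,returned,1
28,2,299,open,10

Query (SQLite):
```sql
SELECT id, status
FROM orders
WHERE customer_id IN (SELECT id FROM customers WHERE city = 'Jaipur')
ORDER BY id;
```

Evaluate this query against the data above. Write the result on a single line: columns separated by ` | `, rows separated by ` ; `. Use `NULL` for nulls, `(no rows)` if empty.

11 | open ; 12 | archived

Inner query: customers.id where city = 'Jaipur'.
Outer: keep orders rows whose customer_id is in that set.
Inner query → {3}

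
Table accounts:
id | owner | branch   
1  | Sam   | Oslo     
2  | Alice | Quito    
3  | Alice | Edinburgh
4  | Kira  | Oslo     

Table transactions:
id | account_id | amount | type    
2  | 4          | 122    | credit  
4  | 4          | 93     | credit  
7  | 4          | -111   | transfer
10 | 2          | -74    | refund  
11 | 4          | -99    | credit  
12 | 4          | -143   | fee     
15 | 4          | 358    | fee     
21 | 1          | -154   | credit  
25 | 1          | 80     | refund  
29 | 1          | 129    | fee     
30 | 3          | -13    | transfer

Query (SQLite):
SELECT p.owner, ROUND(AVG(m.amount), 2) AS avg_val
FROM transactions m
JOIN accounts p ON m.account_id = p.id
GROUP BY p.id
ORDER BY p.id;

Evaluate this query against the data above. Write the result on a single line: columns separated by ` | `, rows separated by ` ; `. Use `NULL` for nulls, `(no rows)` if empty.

Sam | 18.33 ; Alice | -74 ; Alice | -13 ; Kira | 36.67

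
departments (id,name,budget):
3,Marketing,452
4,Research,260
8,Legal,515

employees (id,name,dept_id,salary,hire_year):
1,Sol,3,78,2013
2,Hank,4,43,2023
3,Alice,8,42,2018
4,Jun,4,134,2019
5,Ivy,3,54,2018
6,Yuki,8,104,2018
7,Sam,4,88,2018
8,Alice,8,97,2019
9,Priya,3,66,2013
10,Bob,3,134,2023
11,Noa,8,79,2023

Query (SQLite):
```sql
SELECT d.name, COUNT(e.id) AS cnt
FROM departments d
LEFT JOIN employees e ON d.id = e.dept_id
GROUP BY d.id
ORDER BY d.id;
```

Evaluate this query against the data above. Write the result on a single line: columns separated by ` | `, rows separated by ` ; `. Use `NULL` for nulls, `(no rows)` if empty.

Marketing | 4 ; Research | 3 ; Legal | 4

LEFT JOIN keeps every departments row; unmatched ones get NULL for employees columns.
Group by departments.id and compute COUNT(e.id). COUNT(col) of an all-NULL group is 0.
  3: ids {1, 5, 9, 10} → COUNT(e.id)=4
  4: ids {2, 4, 7} → COUNT(e.id)=3
  8: ids {3, 6, 8, 11} → COUNT(e.id)=4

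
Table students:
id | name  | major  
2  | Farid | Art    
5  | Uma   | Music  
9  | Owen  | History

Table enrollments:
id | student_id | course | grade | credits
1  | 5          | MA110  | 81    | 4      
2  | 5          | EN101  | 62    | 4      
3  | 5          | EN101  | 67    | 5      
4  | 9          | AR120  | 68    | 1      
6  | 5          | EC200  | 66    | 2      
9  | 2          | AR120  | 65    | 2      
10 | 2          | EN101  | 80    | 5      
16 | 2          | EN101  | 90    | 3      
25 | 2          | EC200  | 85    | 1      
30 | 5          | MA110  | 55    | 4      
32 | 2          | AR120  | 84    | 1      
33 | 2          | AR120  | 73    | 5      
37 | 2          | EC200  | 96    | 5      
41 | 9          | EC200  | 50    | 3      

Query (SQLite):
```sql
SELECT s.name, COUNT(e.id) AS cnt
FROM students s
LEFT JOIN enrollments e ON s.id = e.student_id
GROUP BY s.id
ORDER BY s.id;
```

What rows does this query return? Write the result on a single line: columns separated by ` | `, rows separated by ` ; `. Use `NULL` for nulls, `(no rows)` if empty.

Farid | 7 ; Uma | 5 ; Owen | 2

LEFT JOIN keeps every students row; unmatched ones get NULL for enrollments columns.
Group by students.id and compute COUNT(e.id). COUNT(col) of an all-NULL group is 0.
  2: ids {9, 10, 16, 25, 32, 33, 37} → COUNT(e.id)=7
  5: ids {1, 2, 3, 6, 30} → COUNT(e.id)=5
  9: ids {4, 41} → COUNT(e.id)=2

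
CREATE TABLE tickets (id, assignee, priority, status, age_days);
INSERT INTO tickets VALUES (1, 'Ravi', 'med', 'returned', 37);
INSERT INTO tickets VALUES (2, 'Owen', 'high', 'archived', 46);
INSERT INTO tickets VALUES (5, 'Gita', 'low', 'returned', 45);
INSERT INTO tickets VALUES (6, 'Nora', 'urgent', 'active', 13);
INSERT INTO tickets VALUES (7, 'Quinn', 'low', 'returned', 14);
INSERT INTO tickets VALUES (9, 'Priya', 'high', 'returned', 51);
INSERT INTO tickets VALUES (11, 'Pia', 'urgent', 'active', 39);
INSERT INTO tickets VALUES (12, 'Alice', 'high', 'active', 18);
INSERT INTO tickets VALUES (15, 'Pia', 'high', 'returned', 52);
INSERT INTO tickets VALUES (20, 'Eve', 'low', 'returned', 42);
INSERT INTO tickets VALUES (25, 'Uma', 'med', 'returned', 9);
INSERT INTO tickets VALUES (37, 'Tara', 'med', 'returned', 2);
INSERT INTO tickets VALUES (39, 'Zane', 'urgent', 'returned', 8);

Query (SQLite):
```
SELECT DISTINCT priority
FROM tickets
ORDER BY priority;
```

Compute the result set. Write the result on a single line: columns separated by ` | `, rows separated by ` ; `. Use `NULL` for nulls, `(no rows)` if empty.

Collect distinct priority values from tickets.

high ; low ; med ; urgent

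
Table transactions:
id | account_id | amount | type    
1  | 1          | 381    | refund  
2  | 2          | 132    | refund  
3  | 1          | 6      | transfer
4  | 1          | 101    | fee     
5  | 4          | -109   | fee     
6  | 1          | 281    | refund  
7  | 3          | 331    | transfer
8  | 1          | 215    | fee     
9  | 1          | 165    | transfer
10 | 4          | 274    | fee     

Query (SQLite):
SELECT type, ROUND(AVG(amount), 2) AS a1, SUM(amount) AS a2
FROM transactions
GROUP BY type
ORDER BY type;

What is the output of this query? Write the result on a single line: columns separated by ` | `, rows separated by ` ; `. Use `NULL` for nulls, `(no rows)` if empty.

fee | 120.25 | 481 ; refund | 264.67 | 794 ; transfer | 167.33 | 502

Group transactions by type.
Per group compute: ROUND(AVG(amount), 2), SUM(amount).
  fee: ids {4, 5, 8, 10} → ROUND(AVG(amount), 2)=120.25, SUM(amount)=481
  refund: ids {1, 2, 6} → ROUND(AVG(amount), 2)=264.67, SUM(amount)=794
  transfer: ids {3, 7, 9} → ROUND(AVG(amount), 2)=167.33, SUM(amount)=502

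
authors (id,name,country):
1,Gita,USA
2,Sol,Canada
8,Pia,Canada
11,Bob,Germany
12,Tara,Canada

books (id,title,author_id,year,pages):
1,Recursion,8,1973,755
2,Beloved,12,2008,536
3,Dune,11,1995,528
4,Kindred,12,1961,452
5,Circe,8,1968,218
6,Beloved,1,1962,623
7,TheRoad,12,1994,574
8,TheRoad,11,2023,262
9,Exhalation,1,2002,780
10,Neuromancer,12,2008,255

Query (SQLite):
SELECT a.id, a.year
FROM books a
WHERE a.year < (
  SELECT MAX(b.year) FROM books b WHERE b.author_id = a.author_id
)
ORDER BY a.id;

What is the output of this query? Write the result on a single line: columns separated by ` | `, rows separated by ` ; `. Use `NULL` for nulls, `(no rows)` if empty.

For each books row a, compute MAX(year) over rows sharing a.author_id.
Keep row a if a.year < that per-group MAX.
  author_id=1: MAX(year) = 2002
  author_id=8: MAX(year) = 1973
  author_id=11: MAX(year) = 2023
  author_id=12: MAX(year) = 2008

3 | 1995 ; 4 | 1961 ; 5 | 1968 ; 6 | 1962 ; 7 | 1994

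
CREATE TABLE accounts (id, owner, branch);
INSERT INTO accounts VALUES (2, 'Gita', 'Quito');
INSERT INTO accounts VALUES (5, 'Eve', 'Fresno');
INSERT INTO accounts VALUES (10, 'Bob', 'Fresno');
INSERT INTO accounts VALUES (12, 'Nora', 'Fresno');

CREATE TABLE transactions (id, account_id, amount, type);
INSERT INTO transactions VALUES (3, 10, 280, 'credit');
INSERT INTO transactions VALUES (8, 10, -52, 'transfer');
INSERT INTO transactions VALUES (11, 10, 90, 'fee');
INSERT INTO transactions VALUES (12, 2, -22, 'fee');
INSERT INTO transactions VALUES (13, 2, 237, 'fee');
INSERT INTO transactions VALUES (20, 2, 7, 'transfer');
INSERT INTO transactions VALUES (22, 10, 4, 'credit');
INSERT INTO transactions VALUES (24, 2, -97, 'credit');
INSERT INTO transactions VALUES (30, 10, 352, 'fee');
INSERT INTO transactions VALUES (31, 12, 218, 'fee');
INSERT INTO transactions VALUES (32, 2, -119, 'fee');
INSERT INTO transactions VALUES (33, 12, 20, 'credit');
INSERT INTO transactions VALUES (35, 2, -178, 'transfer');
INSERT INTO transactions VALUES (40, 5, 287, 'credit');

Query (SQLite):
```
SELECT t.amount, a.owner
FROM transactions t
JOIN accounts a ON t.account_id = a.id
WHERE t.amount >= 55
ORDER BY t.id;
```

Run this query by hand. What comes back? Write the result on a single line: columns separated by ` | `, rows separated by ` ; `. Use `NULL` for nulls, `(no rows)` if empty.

280 | Bob ; 90 | Bob ; 237 | Gita ; 352 | Bob ; 218 | Nora ; 287 | Eve

Each transactions row matches the accounts row where account_id = accounts.id.
Then keep rows with t.amount >= 55.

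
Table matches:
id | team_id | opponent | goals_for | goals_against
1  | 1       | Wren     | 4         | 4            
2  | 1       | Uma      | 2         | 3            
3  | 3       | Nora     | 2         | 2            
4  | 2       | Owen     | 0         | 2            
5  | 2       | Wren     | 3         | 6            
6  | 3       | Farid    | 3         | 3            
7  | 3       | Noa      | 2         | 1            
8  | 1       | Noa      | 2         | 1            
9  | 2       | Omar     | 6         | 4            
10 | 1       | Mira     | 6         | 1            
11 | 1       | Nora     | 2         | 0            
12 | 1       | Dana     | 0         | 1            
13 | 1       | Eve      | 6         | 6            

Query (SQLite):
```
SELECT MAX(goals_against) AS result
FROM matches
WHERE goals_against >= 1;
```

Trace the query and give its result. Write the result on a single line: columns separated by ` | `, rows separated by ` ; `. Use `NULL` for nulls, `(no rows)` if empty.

6

Rows where goals_against >= 1 → goals_against values: [4, 3, 2, 2, 6, 3, 1, 1, 4, 1, 1, 6].
MAX of non-NULL values = 6.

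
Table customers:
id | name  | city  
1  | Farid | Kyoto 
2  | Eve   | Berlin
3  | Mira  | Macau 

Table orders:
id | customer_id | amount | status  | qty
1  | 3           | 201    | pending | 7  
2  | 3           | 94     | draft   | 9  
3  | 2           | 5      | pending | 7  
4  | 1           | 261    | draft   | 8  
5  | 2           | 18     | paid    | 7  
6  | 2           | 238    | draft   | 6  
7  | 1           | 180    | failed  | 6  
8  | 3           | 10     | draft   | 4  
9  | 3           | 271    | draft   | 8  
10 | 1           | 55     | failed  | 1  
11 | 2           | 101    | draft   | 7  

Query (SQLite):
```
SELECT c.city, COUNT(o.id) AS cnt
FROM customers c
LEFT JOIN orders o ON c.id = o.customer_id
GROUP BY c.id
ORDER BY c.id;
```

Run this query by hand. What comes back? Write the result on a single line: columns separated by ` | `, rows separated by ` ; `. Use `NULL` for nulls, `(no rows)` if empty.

Kyoto | 3 ; Berlin | 4 ; Macau | 4

LEFT JOIN keeps every customers row; unmatched ones get NULL for orders columns.
Group by customers.id and compute COUNT(o.id). COUNT(col) of an all-NULL group is 0.
  1: ids {4, 7, 10} → COUNT(o.id)=3
  2: ids {3, 5, 6, 11} → COUNT(o.id)=4
  3: ids {1, 2, 8, 9} → COUNT(o.id)=4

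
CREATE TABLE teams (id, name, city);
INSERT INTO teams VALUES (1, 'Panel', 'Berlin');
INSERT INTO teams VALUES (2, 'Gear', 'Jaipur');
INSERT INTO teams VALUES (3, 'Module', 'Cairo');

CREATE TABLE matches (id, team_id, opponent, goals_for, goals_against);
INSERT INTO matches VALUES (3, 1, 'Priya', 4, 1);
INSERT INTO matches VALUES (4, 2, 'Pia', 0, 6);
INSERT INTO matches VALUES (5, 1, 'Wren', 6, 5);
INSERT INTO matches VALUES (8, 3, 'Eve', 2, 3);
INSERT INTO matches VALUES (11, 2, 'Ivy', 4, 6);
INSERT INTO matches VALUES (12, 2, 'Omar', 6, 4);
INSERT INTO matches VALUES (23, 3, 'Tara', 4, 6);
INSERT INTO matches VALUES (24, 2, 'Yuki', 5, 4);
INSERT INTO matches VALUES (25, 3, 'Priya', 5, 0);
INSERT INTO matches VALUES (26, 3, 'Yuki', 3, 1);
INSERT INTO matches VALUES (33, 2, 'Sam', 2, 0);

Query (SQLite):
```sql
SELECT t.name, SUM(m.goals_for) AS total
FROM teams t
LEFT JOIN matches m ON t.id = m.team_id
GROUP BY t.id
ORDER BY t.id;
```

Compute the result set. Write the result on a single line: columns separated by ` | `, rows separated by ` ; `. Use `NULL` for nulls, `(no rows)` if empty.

Panel | 10 ; Gear | 17 ; Module | 14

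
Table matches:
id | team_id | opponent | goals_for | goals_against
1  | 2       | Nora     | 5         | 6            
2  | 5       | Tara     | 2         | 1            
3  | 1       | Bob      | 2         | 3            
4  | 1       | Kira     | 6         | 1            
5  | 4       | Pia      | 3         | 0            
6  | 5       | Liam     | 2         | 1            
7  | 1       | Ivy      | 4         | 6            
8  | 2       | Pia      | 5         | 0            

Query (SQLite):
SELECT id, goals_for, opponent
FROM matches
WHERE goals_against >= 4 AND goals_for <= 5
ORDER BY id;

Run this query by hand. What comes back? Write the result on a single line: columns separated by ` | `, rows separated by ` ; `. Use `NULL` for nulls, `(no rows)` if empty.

goals_against >= 4: ids {1, 7}
goals_for <= 5: ids {1, 2, 3, 5, 6, 7, 8}
Combine with AND.

1 | 5 | Nora ; 7 | 4 | Ivy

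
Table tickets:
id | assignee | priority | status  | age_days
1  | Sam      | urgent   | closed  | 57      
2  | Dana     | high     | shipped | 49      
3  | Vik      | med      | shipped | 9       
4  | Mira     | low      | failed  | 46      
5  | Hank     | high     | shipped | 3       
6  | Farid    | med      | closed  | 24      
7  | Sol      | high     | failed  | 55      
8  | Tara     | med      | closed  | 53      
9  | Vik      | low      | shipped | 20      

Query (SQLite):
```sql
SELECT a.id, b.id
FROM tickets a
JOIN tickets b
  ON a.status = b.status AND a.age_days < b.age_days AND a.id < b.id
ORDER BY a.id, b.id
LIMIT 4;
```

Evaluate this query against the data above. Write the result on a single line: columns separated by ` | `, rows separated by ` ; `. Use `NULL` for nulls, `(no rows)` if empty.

3 | 9 ; 4 | 7 ; 5 | 9 ; 6 | 8

Pairs (a,b) with same status, a.age_days < b.age_days, a.id < b.id.
status groups: closed:{1,6,8} failed:{4,7} shipped:{2,3,5,9}
Ordered by (a.id, b.id); first 4.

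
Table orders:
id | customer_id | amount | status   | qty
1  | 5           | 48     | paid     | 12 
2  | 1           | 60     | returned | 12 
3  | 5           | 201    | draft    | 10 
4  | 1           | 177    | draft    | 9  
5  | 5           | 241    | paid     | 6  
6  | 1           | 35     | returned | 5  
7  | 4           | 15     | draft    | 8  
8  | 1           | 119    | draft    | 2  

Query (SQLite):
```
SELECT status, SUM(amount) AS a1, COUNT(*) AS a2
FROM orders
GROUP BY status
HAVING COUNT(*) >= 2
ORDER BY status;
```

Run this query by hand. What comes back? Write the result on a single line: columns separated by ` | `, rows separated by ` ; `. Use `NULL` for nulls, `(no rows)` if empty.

draft | 512 | 4 ; paid | 289 | 2 ; returned | 95 | 2

Group orders by status.
Per group compute: SUM(amount), COUNT(*).
HAVING: drop groups with fewer than 2 rows.
  draft: ids {3, 4, 7, 8} → SUM(amount)=512, COUNT(*)=4
  paid: ids {1, 5} → SUM(amount)=289, COUNT(*)=2
  returned: ids {2, 6} → SUM(amount)=95, COUNT(*)=2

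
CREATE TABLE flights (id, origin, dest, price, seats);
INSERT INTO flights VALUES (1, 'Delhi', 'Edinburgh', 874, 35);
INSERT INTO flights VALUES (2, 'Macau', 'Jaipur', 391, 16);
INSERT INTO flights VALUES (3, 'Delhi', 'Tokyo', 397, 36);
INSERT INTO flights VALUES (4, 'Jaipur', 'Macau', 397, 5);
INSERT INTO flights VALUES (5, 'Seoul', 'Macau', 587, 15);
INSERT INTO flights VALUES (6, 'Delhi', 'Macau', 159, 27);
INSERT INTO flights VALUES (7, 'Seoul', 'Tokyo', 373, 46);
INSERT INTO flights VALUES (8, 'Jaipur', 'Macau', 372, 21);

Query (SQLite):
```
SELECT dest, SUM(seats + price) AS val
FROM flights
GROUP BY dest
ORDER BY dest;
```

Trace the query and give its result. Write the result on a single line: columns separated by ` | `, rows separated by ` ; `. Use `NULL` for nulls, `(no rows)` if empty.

For each row compute seats + price.
Group by dest; take SUM of the expression per group.
  Edinburgh: ids {1} → SUM(seats + price)=909
  Jaipur: ids {2} → SUM(seats + price)=407
  Macau: ids {4, 5, 6, 8} → SUM(seats + price)=1583
  Tokyo: ids {3, 7} → SUM(seats + price)=852

Edinburgh | 909 ; Jaipur | 407 ; Macau | 1583 ; Tokyo | 852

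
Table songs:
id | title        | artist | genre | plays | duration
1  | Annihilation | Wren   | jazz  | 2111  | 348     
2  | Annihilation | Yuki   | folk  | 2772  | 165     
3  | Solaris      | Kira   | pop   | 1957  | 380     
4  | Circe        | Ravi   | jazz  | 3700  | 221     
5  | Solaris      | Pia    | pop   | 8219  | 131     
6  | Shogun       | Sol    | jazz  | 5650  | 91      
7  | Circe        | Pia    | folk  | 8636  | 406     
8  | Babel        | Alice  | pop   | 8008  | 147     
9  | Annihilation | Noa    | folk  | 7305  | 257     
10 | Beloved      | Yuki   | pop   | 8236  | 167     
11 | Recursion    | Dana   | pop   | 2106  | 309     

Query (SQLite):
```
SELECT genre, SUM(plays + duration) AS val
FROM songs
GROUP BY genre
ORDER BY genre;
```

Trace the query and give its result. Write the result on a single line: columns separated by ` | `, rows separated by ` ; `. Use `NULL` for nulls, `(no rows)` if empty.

For each row compute plays + duration.
Group by genre; take SUM of the expression per group.
  folk: ids {2, 7, 9} → SUM(plays + duration)=19541
  jazz: ids {1, 4, 6} → SUM(plays + duration)=12121
  pop: ids {3, 5, 8, 10, 11} → SUM(plays + duration)=29660

folk | 19541 ; jazz | 12121 ; pop | 29660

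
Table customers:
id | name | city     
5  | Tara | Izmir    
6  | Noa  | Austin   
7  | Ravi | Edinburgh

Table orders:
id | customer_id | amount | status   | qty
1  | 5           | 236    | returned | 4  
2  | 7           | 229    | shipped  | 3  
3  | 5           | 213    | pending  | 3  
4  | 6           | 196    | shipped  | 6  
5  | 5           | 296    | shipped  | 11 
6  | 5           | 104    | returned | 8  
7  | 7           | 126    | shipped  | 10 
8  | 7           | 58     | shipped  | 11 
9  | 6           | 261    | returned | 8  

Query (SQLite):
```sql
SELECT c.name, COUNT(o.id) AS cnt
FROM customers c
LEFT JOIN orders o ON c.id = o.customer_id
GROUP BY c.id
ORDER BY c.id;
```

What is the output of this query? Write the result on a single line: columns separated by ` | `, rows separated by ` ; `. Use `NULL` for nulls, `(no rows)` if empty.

Tara | 4 ; Noa | 2 ; Ravi | 3

LEFT JOIN keeps every customers row; unmatched ones get NULL for orders columns.
Group by customers.id and compute COUNT(o.id). COUNT(col) of an all-NULL group is 0.
  5: ids {1, 3, 5, 6} → COUNT(o.id)=4
  6: ids {4, 9} → COUNT(o.id)=2
  7: ids {2, 7, 8} → COUNT(o.id)=3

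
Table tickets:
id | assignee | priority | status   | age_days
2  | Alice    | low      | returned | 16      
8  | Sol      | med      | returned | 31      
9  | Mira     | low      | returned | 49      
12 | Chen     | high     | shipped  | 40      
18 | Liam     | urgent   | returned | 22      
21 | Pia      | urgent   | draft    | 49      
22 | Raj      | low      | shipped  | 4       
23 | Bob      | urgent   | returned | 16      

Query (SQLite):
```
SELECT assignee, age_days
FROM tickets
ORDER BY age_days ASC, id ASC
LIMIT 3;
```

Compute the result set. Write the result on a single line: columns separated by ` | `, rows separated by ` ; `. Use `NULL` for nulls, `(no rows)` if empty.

Sort by age_days asc, tiebreak id asc: (4, id=22), (16, id=2), (16, id=23), (22, id=18), (31, id=8), (40, id=12) …. Take first 3.

Raj | 4 ; Alice | 16 ; Bob | 16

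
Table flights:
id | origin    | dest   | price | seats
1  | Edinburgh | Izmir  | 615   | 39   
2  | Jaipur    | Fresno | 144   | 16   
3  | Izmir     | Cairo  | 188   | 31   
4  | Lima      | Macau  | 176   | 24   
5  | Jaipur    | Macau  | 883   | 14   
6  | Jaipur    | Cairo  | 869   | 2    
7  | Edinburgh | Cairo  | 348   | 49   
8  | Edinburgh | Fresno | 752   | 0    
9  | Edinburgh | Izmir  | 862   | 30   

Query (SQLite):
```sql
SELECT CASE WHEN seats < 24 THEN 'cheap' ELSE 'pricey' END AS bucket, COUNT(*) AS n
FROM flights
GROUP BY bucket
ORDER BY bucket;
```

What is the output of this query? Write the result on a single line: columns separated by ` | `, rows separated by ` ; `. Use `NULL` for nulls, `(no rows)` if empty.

cheap | 4 ; pricey | 5

Bucket rows by seats < 24 → 'cheap' else 'pricey'; count each bucket.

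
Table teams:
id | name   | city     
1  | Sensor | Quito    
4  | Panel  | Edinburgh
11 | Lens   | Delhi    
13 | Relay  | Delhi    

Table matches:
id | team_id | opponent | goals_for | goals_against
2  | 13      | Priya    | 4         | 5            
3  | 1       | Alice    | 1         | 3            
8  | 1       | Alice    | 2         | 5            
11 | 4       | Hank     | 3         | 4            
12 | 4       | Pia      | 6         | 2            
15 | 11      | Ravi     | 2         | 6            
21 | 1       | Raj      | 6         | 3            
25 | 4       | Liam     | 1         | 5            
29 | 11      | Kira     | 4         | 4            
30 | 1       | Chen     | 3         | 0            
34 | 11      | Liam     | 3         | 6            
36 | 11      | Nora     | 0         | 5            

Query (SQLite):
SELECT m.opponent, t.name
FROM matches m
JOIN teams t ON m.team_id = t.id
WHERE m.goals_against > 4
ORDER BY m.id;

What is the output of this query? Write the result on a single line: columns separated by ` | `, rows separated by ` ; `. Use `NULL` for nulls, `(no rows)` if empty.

Priya | Relay ; Alice | Sensor ; Ravi | Lens ; Liam | Panel ; Liam | Lens ; Nora | Lens

Each matches row matches the teams row where team_id = teams.id.
Then keep rows with m.goals_against > 4.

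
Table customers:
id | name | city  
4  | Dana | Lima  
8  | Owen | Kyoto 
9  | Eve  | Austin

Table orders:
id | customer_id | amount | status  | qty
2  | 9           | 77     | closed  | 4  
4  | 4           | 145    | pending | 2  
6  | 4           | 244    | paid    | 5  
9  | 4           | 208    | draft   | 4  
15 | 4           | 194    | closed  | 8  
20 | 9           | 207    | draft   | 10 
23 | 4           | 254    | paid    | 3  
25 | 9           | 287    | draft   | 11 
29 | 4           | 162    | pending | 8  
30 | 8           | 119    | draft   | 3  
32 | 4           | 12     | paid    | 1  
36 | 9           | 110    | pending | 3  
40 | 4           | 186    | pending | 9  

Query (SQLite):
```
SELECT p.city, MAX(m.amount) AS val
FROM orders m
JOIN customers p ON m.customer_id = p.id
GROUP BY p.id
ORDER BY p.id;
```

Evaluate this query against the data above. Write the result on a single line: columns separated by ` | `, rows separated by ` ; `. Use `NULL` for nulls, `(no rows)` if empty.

Join each orders row to its customers via customer_id.
Group joined rows by customers.id; compute MAX(m.amount) per group.
  4: ids {4, 6, 9, 15, 23, 29, 32, 40} → MAX(m.amount)=254
  8: ids {30} → MAX(m.amount)=119
  9: ids {2, 20, 25, 36} → MAX(m.amount)=287

Lima | 254 ; Kyoto | 119 ; Austin | 287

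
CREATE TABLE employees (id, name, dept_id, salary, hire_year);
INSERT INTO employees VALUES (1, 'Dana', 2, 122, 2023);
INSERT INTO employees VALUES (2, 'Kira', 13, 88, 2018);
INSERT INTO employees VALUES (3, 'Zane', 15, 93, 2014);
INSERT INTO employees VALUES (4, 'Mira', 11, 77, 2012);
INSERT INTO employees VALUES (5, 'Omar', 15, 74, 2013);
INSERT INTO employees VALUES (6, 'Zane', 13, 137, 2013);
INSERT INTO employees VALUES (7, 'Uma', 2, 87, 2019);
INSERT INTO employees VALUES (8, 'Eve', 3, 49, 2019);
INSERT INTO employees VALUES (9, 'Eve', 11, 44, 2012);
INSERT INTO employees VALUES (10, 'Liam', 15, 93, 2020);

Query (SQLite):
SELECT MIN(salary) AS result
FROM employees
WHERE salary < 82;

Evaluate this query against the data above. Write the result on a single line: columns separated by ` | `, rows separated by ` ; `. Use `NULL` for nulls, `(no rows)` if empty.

44

Rows where salary < 82 → salary values: [77, 74, 49, 44].
MIN of non-NULL values = 44.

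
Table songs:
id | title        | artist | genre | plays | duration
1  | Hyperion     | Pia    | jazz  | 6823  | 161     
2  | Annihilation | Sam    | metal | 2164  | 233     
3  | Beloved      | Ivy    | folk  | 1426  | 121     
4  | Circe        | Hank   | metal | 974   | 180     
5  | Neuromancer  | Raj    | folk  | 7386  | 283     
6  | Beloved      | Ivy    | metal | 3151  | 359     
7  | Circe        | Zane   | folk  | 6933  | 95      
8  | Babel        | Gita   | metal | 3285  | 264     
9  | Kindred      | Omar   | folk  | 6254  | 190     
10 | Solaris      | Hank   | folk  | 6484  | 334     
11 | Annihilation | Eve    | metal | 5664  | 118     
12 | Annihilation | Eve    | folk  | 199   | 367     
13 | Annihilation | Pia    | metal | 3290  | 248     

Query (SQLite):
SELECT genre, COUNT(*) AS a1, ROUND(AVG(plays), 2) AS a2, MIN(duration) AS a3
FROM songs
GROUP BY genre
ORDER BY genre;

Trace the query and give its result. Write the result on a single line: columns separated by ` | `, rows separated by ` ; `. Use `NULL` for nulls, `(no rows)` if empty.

Group songs by genre.
Per group compute: COUNT(*), ROUND(AVG(plays), 2), MIN(duration).
  folk: ids {3, 5, 7, 9, 10, 12} → COUNT(*)=6, ROUND(AVG(plays), 2)=4780.33, MIN(duration)=95
  jazz: ids {1} → COUNT(*)=1, ROUND(AVG(plays), 2)=6823, MIN(duration)=161
  metal: ids {2, 4, 6, 8, 11, 13} → COUNT(*)=6, ROUND(AVG(plays), 2)=3088, MIN(duration)=118

folk | 6 | 4780.33 | 95 ; jazz | 1 | 6823 | 161 ; metal | 6 | 3088 | 118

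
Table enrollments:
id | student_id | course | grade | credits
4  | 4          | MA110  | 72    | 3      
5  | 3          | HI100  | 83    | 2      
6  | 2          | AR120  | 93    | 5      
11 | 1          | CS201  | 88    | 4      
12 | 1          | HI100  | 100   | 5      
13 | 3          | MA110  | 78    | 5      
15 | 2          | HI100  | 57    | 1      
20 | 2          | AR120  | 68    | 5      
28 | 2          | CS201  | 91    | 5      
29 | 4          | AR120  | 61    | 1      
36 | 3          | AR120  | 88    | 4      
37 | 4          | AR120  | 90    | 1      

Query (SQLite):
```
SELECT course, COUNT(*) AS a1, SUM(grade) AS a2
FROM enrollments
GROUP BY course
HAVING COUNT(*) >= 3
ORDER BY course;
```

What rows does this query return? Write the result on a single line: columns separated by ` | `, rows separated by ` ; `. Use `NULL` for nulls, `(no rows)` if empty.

Group enrollments by course.
Per group compute: COUNT(*), SUM(grade).
HAVING: drop groups with fewer than 3 rows.
  AR120: ids {6, 20, 29, 36, 37} → COUNT(*)=5, SUM(grade)=400
  CS201: ids {11, 28} → COUNT(*)=2, SUM(grade)=179
  HI100: ids {5, 12, 15} → COUNT(*)=3, SUM(grade)=240
  MA110: ids {4, 13} → COUNT(*)=2, SUM(grade)=150

AR120 | 5 | 400 ; HI100 | 3 | 240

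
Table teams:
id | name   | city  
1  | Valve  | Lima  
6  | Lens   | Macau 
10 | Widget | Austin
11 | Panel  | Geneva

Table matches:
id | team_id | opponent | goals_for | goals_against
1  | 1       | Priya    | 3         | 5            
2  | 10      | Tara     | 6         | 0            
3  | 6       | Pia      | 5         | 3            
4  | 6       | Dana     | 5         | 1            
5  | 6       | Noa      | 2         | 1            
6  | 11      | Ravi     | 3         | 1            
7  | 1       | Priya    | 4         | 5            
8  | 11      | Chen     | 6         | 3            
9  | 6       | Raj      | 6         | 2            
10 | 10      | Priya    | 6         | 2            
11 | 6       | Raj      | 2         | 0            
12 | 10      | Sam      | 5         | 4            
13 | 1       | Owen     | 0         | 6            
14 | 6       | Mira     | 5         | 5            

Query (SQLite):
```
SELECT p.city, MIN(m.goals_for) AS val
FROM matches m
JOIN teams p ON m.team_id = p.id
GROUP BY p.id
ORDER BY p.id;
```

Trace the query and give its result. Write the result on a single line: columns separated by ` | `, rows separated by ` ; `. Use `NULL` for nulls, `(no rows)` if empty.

Join each matches row to its teams via team_id.
Group joined rows by teams.id; compute MIN(m.goals_for) per group.
  1: ids {1, 7, 13} → MIN(m.goals_for)=0
  6: ids {3, 4, 5, 9, 11, 14} → MIN(m.goals_for)=2
  10: ids {2, 10, 12} → MIN(m.goals_for)=5
  11: ids {6, 8} → MIN(m.goals_for)=3

Lima | 0 ; Macau | 2 ; Austin | 5 ; Geneva | 3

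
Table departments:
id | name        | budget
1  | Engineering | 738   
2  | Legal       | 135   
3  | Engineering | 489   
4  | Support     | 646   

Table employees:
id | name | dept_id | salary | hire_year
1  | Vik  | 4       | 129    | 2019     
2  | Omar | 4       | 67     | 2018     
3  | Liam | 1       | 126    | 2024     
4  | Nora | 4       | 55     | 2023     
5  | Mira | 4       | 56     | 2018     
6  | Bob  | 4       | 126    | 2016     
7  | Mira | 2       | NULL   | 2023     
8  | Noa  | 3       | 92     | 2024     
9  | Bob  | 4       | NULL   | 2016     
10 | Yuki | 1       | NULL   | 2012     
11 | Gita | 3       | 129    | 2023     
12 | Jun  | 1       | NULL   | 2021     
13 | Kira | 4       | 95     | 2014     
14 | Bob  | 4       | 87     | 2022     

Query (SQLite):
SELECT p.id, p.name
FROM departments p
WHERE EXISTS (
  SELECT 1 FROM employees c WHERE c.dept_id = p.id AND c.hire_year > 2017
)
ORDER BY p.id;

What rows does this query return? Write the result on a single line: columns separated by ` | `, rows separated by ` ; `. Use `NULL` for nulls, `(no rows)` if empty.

1 | Engineering ; 2 | Legal ; 3 | Engineering ; 4 | Support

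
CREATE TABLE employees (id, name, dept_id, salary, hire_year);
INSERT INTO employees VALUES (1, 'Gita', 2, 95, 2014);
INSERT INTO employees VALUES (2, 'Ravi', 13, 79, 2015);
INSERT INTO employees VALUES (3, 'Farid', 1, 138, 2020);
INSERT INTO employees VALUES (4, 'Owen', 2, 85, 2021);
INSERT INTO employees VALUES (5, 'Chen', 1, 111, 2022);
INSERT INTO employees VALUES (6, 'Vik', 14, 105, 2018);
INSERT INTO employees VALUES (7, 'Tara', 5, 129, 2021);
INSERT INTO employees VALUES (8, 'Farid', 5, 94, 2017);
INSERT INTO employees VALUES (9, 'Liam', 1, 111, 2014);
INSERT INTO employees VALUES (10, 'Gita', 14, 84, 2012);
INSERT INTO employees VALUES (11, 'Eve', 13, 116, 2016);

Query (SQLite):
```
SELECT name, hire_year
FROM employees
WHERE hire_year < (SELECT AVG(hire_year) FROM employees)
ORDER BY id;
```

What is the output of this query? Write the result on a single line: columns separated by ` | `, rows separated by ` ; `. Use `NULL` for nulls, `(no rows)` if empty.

Gita | 2014 ; Ravi | 2015 ; Farid | 2017 ; Liam | 2014 ; Gita | 2012 ; Eve | 2016

Scalar subquery: AVG(hire_year) over all employees rows = 2017.272727 (≈; comparison uses full precision).
Keep rows where hire_year < that value.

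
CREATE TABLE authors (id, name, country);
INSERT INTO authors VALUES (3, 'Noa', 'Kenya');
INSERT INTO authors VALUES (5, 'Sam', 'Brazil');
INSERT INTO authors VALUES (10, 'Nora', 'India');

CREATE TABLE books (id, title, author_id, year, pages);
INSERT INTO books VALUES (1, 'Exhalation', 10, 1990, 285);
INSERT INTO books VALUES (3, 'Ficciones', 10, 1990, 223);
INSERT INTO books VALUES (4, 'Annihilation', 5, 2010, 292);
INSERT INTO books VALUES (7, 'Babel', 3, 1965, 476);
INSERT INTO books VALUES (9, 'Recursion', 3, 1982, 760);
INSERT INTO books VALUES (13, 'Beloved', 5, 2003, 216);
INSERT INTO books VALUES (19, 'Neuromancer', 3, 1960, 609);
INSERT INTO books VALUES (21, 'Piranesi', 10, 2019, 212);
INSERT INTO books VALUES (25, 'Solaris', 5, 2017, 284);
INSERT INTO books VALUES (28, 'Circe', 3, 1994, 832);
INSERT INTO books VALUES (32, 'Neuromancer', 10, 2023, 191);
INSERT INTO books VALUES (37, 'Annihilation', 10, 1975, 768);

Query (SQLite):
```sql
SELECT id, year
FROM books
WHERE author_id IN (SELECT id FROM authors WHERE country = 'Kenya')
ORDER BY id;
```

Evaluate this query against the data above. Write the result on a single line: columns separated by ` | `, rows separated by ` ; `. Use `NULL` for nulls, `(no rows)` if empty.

7 | 1965 ; 9 | 1982 ; 19 | 1960 ; 28 | 1994

Inner query: authors.id where country = 'Kenya'.
Outer: keep books rows whose author_id is in that set.
Inner query → {3}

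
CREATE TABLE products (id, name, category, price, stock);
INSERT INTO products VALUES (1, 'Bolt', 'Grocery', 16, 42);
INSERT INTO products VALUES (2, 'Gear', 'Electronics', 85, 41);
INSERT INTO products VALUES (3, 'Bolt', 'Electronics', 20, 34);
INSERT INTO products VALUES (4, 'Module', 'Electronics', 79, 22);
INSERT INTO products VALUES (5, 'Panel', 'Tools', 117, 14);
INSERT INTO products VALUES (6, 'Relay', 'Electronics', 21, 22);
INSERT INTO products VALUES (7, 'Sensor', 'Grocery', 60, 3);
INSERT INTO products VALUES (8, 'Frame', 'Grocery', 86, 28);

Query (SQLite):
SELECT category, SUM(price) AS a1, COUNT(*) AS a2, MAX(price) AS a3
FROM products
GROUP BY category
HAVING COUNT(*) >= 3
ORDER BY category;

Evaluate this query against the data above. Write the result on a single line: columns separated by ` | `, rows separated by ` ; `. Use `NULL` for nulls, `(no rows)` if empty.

Group products by category.
Per group compute: SUM(price), COUNT(*), MAX(price).
HAVING: drop groups with fewer than 3 rows.
  Electronics: ids {2, 3, 4, 6} → SUM(price)=205, COUNT(*)=4, MAX(price)=85
  Grocery: ids {1, 7, 8} → SUM(price)=162, COUNT(*)=3, MAX(price)=86
  Tools: ids {5} → SUM(price)=117, COUNT(*)=1, MAX(price)=117

Electronics | 205 | 4 | 85 ; Grocery | 162 | 3 | 86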